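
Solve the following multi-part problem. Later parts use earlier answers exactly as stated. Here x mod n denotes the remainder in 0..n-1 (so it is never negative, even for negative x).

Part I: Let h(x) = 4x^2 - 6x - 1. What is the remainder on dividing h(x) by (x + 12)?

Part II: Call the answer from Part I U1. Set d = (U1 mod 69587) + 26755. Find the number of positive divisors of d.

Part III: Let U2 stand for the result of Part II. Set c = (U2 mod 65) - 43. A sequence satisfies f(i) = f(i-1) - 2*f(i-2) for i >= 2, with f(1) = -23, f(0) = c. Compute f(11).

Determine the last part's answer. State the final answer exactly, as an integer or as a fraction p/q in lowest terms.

-1299

Part I: remainder = value at the root: 4*(-12)^2 - 6*(-12)^1 - 1 = (576) + (72) + (-1) = 647; answer 647
Part II: U1 = 647; d = 27402; 27402 = 2 * 3 * 4567; number of divisors = (1+1) * (1+1) * (1+1) = 8; answer 8
Part III: U2 = 8; c = -35; f(2) = 1*(-23) - 2*(-35) = 47; iterating: f(2)=47, f(3)=93, f(4)=-1, f(5)=-187, f(6)=-185, f(7)=189, f(8)=559, f(9)=181, f(10)=-937, f(11)=-1299; answer -1299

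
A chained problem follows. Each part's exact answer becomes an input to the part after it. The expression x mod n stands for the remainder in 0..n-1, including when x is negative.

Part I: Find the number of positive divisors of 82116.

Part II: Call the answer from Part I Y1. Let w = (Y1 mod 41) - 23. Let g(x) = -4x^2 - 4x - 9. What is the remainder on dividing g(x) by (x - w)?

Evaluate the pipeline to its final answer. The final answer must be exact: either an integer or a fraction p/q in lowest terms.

-89

Part I: 82116 = 2^2 * 3^2 * 2281; number of divisors = (2+1) * (2+1) * (1+1) = 18; answer 18
Part II: Y1 = 18; w = -5; remainder = value at the root: -4*(-5)^2 - 4*(-5)^1 - 9 = (-100) + (20) + (-9) = -89; answer -89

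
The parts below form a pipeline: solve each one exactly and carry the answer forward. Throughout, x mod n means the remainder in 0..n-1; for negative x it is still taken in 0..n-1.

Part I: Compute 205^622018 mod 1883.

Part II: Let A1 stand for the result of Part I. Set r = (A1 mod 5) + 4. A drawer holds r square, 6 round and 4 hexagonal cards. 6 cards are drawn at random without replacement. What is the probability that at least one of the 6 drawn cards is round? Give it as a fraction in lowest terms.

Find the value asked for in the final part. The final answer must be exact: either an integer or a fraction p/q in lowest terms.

Part I: squarings mod 1883: 205^1=205, 205^2=599, 205^4=1031, 205^8=949, 205^16=527, 205^32=928, 205^64=653, 205^128=851, 205^256=1129, 205^512=1733, 205^1024=1787, 205^2048=1684, 205^4096=58, 205^8192=1481, 205^16384=1549, 205^32768=459, 205^65536=1668, 205^131072=1033, 205^262144=1311, 205^524288=1425; 205^622018 = 205^2 * 205^64 * 205^128 * 205^256 * 205^1024 * 205^2048 * 205^4096 * 205^8192 * 205^16384 * 205^65536 * 205^524288 = 1619 (mod 1883); answer 1619
Part II: A1 = 1619; r = 8; total draws C(18,6) = 18564; complement C(12,6) = 924; favorable 18564 - 924 = 17640; P = 210/221; answer 210/221

210/221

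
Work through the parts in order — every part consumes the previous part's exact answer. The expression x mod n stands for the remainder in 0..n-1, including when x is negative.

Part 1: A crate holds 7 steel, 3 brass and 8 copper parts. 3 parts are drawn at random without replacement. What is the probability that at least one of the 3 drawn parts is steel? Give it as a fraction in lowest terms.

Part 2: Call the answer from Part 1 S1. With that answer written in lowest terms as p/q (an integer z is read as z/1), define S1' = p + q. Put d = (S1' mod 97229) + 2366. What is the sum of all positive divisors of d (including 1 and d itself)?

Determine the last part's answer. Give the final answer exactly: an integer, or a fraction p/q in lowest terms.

3432

Part 1: total draws C(18,3) = 816; complement C(11,3) = 165; favorable 816 - 165 = 651; P = 217/272; answer 217/272
Part 2: S1 = 217/272; threaded value p + q = 489; d = 2855; 2855 = 5 * 571; sigma = (1 + 5) * (1 + 571) = 6 * 572 = 3432; answer 3432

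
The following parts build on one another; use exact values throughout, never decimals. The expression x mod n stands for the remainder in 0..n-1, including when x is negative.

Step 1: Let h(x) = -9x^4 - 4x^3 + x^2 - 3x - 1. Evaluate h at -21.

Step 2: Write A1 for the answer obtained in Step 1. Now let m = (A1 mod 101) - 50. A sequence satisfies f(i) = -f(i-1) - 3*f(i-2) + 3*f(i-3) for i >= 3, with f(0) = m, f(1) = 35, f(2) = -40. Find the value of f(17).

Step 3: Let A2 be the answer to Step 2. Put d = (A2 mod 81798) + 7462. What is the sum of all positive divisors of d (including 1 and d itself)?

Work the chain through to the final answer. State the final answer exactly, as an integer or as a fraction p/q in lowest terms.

Step 1: -9*(-21)^4 - 4*(-21)^3 + 1*(-21)^2 - 3*(-21)^1 - 1 = (-1750329) + (37044) + (441) + (63) + (-1) = -1712782; answer -1712782
Step 2: A1 = -1712782; m = 27; f(3) = -1*(-40) - 3*(35) + 3*(27) = 16; iterating: f(3)=16, f(4)=209, f(5)=-377, f(6)=-202, f(7)=1960, f(8)=-2485, f(9)=-4001, f(10)=17336, f(11)=-12788, f(12)=-51223, f(13)=141595, f(14)=-26290, f(15)=-552164, f(16)=1055819, f(17)=521803; answer 521803
Step 3: A2 = 521803; d = 38477; 38477 = 109 * 353; sigma = (1 + 109) * (1 + 353) = 110 * 354 = 38940; answer 38940

38940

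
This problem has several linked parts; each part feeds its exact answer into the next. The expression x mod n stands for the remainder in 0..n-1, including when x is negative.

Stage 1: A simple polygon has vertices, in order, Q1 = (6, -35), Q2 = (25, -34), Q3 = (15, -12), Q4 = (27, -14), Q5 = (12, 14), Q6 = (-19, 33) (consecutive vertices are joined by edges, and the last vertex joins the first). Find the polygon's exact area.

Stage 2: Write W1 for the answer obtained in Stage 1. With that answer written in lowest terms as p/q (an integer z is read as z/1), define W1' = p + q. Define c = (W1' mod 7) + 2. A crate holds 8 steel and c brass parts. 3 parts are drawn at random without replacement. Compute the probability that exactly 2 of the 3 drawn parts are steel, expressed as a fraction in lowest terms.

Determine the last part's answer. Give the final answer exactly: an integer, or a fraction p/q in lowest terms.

2/5

Stage 1: cross terms: (6*-34 - 25*-35)=671, (25*-12 - 15*-34)=210, (15*-14 - 27*-12)=114, (27*14 - 12*-14)=546, (12*33 - -19*14)=662, (-19*-35 - 6*33)=467; twice the area = |2670| = 2670; area = 1335; answer 1335
Stage 2: W1 = 1335; threaded value p + q = 1336; c = 8; total draws C(16,3) = 560; favorable C(8,2)*C(8,1) = 224; P = 2/5; answer 2/5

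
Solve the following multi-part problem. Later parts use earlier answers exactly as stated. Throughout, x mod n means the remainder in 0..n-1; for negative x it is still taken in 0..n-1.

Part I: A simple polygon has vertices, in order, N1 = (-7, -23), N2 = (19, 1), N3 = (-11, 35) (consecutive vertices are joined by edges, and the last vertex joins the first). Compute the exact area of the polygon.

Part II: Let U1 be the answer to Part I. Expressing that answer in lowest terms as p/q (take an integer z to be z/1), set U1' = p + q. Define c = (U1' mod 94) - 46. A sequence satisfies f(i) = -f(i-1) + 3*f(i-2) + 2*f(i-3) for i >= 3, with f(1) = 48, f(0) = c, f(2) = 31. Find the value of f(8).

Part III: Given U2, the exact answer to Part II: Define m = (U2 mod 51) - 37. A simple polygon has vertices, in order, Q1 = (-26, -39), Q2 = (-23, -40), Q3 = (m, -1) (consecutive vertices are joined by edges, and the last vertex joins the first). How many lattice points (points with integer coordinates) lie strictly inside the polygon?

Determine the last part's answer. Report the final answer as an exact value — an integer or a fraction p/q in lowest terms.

Part I: cross terms: (-7*1 - 19*-23)=430, (19*35 - -11*1)=676, (-11*-23 - -7*35)=498; twice the area = |1604| = 1604; area = 802; answer 802
Part II: U1 = 802; threaded value p + q = 803; c = 5; f(3) = -1*(31) + 3*(48) + 2*(5) = 123; iterating: f(3)=123, f(4)=66, f(5)=365, f(6)=79, f(7)=1148, f(8)=-181; answer -181
Part III: U2 = -181; m = -14; cross terms: (-26*-40 - -23*-39)=143, (-23*-1 - -14*-40)=-537, (-14*-39 - -26*-1)=520; twice the area = |126| = 126; area = 63; boundary points = 1 + 3 + 2 = 6; strictly interior points = area - boundary/2 + 1 = 61; answer 61

61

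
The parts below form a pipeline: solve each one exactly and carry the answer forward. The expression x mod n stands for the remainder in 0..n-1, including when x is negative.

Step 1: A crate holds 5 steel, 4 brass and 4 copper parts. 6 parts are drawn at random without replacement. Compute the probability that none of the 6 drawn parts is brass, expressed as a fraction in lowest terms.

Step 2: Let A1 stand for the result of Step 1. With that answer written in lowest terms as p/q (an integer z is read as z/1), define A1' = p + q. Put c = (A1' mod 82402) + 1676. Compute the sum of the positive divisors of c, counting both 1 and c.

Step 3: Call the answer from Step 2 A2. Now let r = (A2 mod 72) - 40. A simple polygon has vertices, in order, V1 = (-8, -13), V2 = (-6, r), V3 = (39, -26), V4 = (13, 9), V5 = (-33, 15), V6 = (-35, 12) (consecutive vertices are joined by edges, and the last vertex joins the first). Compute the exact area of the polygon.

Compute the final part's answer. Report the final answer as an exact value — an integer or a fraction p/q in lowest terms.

3819/2

Step 1: total draws C(13,6) = 1716; favorable C(9,6) = 84; P = 7/143; answer 7/143
Step 2: A1 = 7/143; threaded value p + q = 150; c = 1826; 1826 = 2 * 11 * 83; sigma = (1 + 2) * (1 + 11) * (1 + 83) = 3 * 12 * 84 = 3024; answer 3024
Step 3: A2 = 3024; r = -40; cross terms: (-8*-40 - -6*-13)=242, (-6*-26 - 39*-40)=1716, (39*9 - 13*-26)=689, (13*15 - -33*9)=492, (-33*12 - -35*15)=129, (-35*-13 - -8*12)=551; twice the area = |3819| = 3819; area = 3819/2; answer 3819/2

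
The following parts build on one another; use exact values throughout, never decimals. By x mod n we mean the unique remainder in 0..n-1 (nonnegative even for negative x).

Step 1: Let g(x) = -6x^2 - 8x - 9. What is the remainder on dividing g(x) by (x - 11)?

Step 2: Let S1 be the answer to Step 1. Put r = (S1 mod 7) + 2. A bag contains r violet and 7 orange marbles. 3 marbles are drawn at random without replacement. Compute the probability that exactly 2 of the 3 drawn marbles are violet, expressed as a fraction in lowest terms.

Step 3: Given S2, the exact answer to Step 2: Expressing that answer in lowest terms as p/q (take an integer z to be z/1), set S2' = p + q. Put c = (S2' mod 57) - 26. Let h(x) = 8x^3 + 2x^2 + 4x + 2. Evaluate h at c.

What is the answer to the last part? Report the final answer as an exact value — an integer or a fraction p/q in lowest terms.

Step 1: remainder = value at the root: -6*(11)^2 - 8*(11)^1 - 9 = (-726) + (-88) + (-9) = -823; answer -823
Step 2: S1 = -823; r = 5; total draws C(12,3) = 220; favorable C(5,2)*C(7,1) = 70; P = 7/22; answer 7/22
Step 3: S2 = 7/22; threaded value p + q = 29; c = 3; 8*(3)^3 + 2*(3)^2 + 4*(3)^1 + 2 = (216) + (18) + (12) + (2) = 248; answer 248

248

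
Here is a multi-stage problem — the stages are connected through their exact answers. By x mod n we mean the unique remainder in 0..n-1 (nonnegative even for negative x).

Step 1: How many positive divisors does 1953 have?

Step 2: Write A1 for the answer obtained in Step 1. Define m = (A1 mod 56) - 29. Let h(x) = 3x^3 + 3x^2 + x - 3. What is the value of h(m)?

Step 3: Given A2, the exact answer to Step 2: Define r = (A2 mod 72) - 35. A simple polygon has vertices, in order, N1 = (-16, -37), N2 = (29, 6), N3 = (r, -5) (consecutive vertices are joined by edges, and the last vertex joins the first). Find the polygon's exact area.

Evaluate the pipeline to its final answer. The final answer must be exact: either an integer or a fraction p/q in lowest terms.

Step 1: 1953 = 3^2 * 7 * 31; number of divisors = (2+1) * (1+1) * (1+1) = 12; answer 12
Step 2: A1 = 12; m = -17; 3*(-17)^3 + 3*(-17)^2 + 1*(-17)^1 - 3 = (-14739) + (867) + (-17) + (-3) = -13892; answer -13892
Step 3: A2 = -13892; r = -31; cross terms: (-16*6 - 29*-37)=977, (29*-5 - -31*6)=41, (-31*-37 - -16*-5)=1067; twice the area = |2085| = 2085; area = 2085/2; answer 2085/2

2085/2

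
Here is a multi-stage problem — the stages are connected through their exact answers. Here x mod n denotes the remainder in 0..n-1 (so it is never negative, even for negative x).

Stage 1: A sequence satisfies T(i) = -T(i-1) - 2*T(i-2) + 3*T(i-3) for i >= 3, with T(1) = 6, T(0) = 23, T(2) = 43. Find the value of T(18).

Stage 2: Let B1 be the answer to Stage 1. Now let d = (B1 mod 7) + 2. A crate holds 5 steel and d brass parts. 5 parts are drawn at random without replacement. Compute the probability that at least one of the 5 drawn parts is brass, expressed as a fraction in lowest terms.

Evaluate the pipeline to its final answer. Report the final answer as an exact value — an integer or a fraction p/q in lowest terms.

Stage 1: T(3) = -1*(43) - 2*(6) + 3*(23) = 14; iterating: T(3)=14, T(4)=-82, T(5)=183, T(6)=23, T(7)=-635, T(8)=1138, T(9)=201, T(10)=-4382, T(11)=7394, T(12)=1973, T(13)=-29907, T(14)=48143, T(15)=17590, T(16)=-203597, T(17)=312846, T(18)=147118; answer 147118
Stage 2: B1 = 147118; d = 8; total draws C(13,5) = 1287; complement C(5,5) = 1; favorable 1287 - 1 = 1286; P = 1286/1287; answer 1286/1287

1286/1287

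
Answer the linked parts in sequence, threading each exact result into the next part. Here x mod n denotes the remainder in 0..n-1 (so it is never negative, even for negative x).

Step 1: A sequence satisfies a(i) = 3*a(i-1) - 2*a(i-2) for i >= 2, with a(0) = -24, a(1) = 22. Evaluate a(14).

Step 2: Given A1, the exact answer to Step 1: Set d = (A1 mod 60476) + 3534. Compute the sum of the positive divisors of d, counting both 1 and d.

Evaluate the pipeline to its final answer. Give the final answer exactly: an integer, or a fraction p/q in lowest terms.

103680

Step 1: a(2) = 3*(22) - 2*(-24) = 114; iterating: a(2)=114, a(3)=298, a(4)=666, a(5)=1402, a(6)=2874, a(7)=5818, a(8)=11706, a(9)=23482, a(10)=47034, a(11)=94138, a(12)=188346, a(13)=376762, a(14)=753594; answer 753594
Step 2: A1 = 753594; d = 31416; 31416 = 2^3 * 3 * 7 * 11 * 17; sigma = (1 + 2 + 4 + 8) * (1 + 3) * (1 + 7) * (1 + 11) * (1 + 17) = 15 * 4 * 8 * 12 * 18 = 103680; answer 103680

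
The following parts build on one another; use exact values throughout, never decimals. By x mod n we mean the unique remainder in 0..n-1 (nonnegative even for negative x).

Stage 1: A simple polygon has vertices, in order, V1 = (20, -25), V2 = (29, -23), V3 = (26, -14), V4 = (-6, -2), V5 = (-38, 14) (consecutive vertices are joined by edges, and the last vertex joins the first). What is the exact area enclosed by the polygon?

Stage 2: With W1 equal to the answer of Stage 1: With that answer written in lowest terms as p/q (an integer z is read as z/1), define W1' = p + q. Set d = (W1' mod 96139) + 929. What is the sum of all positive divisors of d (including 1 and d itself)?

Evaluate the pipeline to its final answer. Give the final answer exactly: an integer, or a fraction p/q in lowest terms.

Stage 1: cross terms: (20*-23 - 29*-25)=265, (29*-14 - 26*-23)=192, (26*-2 - -6*-14)=-136, (-6*14 - -38*-2)=-160, (-38*-25 - 20*14)=670; twice the area = |831| = 831; area = 831/2; answer 831/2
Stage 2: W1 = 831/2; threaded value p + q = 833; d = 1762; 1762 = 2 * 881; sigma = (1 + 2) * (1 + 881) = 3 * 882 = 2646; answer 2646

2646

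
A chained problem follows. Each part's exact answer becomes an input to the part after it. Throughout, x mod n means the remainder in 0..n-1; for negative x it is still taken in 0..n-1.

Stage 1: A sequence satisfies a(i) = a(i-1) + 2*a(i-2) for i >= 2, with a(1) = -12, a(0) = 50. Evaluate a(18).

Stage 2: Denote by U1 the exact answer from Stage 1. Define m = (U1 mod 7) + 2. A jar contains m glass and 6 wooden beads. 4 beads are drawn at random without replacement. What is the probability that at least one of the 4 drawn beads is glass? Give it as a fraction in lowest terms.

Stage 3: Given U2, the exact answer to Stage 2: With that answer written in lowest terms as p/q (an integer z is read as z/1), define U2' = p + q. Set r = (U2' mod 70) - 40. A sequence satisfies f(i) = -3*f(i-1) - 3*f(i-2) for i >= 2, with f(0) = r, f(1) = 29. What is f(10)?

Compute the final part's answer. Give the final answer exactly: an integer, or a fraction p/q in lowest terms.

Stage 1: a(2) = 1*(-12) + 2*(50) = 88; iterating: a(2)=88, a(3)=64, a(4)=240, a(5)=368, a(6)=848, a(7)=1584, a(8)=3280, a(9)=6448, a(10)=13008, a(11)=25904, a(12)=51920, a(13)=103728, a(14)=207568, a(15)=415024, a(16)=830160, a(17)=1660208, a(18)=3320528; answer 3320528
Stage 2: U1 = 3320528; m = 3; total draws C(9,4) = 126; complement C(6,4) = 15; favorable 126 - 15 = 111; P = 37/42; answer 37/42
Stage 3: U2 = 37/42; threaded value p + q = 79; r = -31; f(2) = -3*(29) - 3*(-31) = 6; iterating: f(2)=6, f(3)=-105, f(4)=297, f(5)=-576, f(6)=837, f(7)=-783, f(8)=-162, f(9)=2835, f(10)=-8019; answer -8019

-8019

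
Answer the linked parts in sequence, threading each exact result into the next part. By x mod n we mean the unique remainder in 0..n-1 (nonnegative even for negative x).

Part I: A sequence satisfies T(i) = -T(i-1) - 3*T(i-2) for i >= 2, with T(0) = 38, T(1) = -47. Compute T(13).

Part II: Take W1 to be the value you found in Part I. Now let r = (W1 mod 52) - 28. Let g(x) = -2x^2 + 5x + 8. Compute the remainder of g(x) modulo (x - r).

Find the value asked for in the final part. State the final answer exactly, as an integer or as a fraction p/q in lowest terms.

Part I: T(2) = -1*(-47) - 3*(38) = -67; iterating: T(2)=-67, T(3)=208, T(4)=-7, T(5)=-617, T(6)=638, T(7)=1213, T(8)=-3127, T(9)=-512, T(10)=9893, T(11)=-8357, T(12)=-21322, T(13)=46393; answer 46393
Part II: W1 = 46393; r = -19; remainder = value at the root: -2*(-19)^2 + 5*(-19)^1 + 8 = (-722) + (-95) + (8) = -809; answer -809

-809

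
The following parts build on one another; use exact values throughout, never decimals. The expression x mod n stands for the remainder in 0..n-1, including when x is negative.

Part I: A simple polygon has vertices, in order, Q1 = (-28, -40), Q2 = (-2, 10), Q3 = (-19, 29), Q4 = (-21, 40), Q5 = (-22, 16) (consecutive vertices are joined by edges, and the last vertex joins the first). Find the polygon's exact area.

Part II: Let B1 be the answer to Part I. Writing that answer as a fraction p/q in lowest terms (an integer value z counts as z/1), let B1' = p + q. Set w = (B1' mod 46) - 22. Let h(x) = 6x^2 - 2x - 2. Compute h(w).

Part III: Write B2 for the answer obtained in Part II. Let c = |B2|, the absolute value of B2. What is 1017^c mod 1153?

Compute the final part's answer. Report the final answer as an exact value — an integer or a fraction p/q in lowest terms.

Part I: cross terms: (-28*10 - -2*-40)=-360, (-2*29 - -19*10)=132, (-19*40 - -21*29)=-151, (-21*16 - -22*40)=544, (-22*-40 - -28*16)=1328; twice the area = |1493| = 1493; area = 1493/2; answer 1493/2
Part II: B1 = 1493/2; threaded value p + q = 1495; w = 1; 6*(1)^2 - 2*(1)^1 - 2 = (6) + (-2) + (-2) = 2; answer 2
Part III: B2 = 2; c = 2; squarings mod 1153: 1017^1=1017, 1017^2=48; 1017^2 = 1017^2 = 48 (mod 1153); answer 48

48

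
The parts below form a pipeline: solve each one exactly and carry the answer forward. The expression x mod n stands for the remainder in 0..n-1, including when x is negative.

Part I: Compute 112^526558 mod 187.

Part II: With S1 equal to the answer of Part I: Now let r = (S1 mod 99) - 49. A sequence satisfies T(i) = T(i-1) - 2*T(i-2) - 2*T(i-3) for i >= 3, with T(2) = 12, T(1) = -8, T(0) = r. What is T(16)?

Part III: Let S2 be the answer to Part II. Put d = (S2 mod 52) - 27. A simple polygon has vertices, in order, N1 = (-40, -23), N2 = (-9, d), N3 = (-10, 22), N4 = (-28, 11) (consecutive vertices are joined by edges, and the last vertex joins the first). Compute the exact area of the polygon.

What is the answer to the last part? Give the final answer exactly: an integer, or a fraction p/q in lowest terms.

1755/2

Part I: squarings mod 187: 112^1=112, 112^2=15, 112^4=38, 112^8=135, 112^16=86, 112^32=103, 112^64=137, 112^128=69, 112^256=86, 112^512=103, 112^1024=137, 112^2048=69, 112^4096=86, 112^8192=103, 112^16384=137, 112^32768=69, 112^65536=86, 112^131072=103, 112^262144=137, 112^524288=69; 112^526558 = 112^2 * 112^4 * 112^8 * 112^16 * 112^64 * 112^128 * 112^2048 * 112^524288 = 25 (mod 187); answer 25
Part II: S1 = 25; r = -24; T(3) = 1*(12) - 2*(-8) - 2*(-24) = 76; iterating: T(3)=76, T(4)=68, T(5)=-108, T(6)=-396, T(7)=-316, T(8)=692, T(9)=2116, T(10)=1364, T(11)=-4252, T(12)=-11212, T(13)=-5436, T(14)=25492, T(15)=58788, T(16)=18676; answer 18676
Part III: S2 = 18676; d = -19; cross terms: (-40*-19 - -9*-23)=553, (-9*22 - -10*-19)=-388, (-10*11 - -28*22)=506, (-28*-23 - -40*11)=1084; twice the area = |1755| = 1755; area = 1755/2; answer 1755/2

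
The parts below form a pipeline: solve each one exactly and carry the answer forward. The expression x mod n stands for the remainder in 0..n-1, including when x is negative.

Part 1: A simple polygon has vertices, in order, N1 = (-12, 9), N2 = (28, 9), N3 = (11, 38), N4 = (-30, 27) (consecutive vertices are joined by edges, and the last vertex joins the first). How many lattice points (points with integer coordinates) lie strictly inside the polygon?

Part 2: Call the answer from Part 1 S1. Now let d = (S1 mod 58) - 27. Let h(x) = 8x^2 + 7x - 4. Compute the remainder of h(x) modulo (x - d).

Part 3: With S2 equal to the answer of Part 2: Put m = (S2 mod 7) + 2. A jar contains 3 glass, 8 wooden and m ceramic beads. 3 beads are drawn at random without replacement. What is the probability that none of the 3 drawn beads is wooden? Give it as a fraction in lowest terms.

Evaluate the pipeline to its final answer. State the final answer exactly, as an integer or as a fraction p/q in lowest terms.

Part 1: cross terms: (-12*9 - 28*9)=-360, (28*38 - 11*9)=965, (11*27 - -30*38)=1437, (-30*9 - -12*27)=54; twice the area = |2096| = 2096; area = 1048; boundary points = 40 + 1 + 1 + 18 = 60; strictly interior points = area - boundary/2 + 1 = 1019; answer 1019
Part 2: S1 = 1019; d = 6; remainder = value at the root: 8*(6)^2 + 7*(6)^1 - 4 = (288) + (42) + (-4) = 326; answer 326
Part 3: S2 = 326; m = 6; total draws C(17,3) = 680; favorable C(9,3) = 84; P = 21/170; answer 21/170

21/170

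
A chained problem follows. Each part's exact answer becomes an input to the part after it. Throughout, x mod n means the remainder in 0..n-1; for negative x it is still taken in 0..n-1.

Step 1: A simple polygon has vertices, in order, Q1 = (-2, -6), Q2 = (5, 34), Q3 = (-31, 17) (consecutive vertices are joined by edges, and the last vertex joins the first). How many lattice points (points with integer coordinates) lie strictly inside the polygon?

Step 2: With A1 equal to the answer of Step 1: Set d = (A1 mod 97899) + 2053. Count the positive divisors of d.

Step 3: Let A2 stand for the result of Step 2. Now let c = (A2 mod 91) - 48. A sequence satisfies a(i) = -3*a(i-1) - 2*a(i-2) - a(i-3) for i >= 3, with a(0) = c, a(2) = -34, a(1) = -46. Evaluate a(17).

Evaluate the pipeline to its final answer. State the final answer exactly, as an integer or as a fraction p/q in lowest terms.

Step 1: cross terms: (-2*34 - 5*-6)=-38, (5*17 - -31*34)=1139, (-31*-6 - -2*17)=220; twice the area = |1321| = 1321; area = 1321/2; boundary points = 1 + 1 + 1 = 3; strictly interior points = area - boundary/2 + 1 = 660; answer 660
Step 2: A1 = 660; d = 2713; 2713 is prime, so its only divisors are 1 and 2713; count = 2; answer 2
Step 3: A2 = 2; c = -46; a(3) = -3*(-34) - 2*(-46) - 1*(-46) = 240; iterating: a(3)=240, a(4)=-606, a(5)=1372, a(6)=-3144, a(7)=7294, a(8)=-16966, a(9)=39454, a(10)=-91724, a(11)=213230, a(12)=-495696, a(13)=1152352, a(14)=-2678894, a(15)=6227674, a(16)=-14477586, a(17)=33656304; answer 33656304

33656304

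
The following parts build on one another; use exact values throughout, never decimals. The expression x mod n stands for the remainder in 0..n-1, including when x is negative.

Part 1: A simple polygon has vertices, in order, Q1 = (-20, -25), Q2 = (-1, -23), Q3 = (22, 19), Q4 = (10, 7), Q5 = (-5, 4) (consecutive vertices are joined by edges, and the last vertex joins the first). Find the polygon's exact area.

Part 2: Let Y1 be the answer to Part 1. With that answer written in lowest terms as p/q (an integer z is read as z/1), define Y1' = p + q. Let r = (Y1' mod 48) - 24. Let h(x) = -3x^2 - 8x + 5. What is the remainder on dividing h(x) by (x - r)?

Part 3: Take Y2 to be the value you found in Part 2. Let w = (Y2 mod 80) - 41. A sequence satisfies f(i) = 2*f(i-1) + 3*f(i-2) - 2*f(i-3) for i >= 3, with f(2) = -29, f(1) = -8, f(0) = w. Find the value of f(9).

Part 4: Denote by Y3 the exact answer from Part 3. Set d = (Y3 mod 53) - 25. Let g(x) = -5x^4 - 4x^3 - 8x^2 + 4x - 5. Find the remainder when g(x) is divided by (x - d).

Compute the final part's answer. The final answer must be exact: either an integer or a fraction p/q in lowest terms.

Part 1: cross terms: (-20*-23 - -1*-25)=435, (-1*19 - 22*-23)=487, (22*7 - 10*19)=-36, (10*4 - -5*7)=75, (-5*-25 - -20*4)=205; twice the area = |1166| = 1166; area = 583; answer 583
Part 2: Y1 = 583; threaded value p + q = 584; r = -16; remainder = value at the root: -3*(-16)^2 - 8*(-16)^1 + 5 = (-768) + (128) + (5) = -635; answer -635
Part 3: Y2 = -635; w = -36; f(3) = 2*(-29) + 3*(-8) - 2*(-36) = -10; iterating: f(3)=-10, f(4)=-91, f(5)=-154, f(6)=-561, f(7)=-1402, f(8)=-4179, f(9)=-11442; answer -11442
Part 4: Y3 = -11442; d = -19; remainder = value at the root: -5*(-19)^4 - 4*(-19)^3 - 8*(-19)^2 + 4*(-19)^1 - 5 = (-651605) + (27436) + (-2888) + (-76) + (-5) = -627138; answer -627138

-627138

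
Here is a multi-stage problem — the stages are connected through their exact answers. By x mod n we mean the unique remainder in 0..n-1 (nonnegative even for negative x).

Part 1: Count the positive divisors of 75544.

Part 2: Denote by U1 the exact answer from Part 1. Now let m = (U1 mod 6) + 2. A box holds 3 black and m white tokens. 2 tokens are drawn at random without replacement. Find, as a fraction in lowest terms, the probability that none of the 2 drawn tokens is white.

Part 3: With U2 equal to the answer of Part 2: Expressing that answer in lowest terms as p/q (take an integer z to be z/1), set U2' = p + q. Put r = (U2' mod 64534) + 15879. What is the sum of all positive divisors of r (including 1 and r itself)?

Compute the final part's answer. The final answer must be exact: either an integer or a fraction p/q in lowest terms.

Part 1: 75544 = 2^3 * 7 * 19 * 71; number of divisors = (3+1) * (1+1) * (1+1) * (1+1) = 32; answer 32
Part 2: U1 = 32; m = 4; total draws C(7,2) = 21; favorable C(3,2) = 3; P = 1/7; answer 1/7
Part 3: U2 = 1/7; threaded value p + q = 8; r = 15887; 15887 is prime, so its only divisors are 1 and 15887; sigma = 1 + 15887 = 15888; answer 15888

15888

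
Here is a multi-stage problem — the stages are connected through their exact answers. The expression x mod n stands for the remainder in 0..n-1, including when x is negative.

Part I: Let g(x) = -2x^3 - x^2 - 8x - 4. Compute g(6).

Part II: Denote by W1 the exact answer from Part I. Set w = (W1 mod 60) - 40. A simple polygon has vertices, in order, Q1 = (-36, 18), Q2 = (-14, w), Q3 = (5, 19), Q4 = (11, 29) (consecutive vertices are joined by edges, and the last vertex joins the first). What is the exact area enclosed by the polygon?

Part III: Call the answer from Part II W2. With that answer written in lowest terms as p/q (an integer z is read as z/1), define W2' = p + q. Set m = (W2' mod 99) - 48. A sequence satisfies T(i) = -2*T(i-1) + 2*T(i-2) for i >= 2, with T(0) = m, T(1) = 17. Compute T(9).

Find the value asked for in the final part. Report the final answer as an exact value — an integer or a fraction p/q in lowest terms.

122256

Part I: -2*(6)^3 - 1*(6)^2 - 8*(6)^1 - 4 = (-432) + (-36) + (-48) + (-4) = -520; answer -520
Part II: W1 = -520; w = -20; cross terms: (-36*-20 - -14*18)=972, (-14*19 - 5*-20)=-166, (5*29 - 11*19)=-64, (11*18 - -36*29)=1242; twice the area = |1984| = 1984; area = 992; answer 992
Part III: W2 = 992; threaded value p + q = 993; m = -45; T(2) = -2*(17) + 2*(-45) = -124; iterating: T(2)=-124, T(3)=282, T(4)=-812, T(5)=2188, T(6)=-6000, T(7)=16376, T(8)=-44752, T(9)=122256; answer 122256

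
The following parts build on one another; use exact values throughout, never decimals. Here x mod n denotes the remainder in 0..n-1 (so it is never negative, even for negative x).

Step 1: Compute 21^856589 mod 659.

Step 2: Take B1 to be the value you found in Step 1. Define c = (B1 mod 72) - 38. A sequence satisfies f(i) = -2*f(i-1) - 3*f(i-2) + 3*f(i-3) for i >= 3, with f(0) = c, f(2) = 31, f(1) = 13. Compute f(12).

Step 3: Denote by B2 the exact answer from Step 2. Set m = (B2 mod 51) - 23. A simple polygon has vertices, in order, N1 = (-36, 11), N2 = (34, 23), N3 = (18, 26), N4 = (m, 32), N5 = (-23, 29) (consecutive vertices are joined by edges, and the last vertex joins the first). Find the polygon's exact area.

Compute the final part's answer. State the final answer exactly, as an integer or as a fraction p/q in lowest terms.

1323/2

Step 1: squarings mod 659: 21^1=21, 21^2=441, 21^4=76, 21^8=504, 21^16=301, 21^32=318, 21^64=297, 21^128=562, 21^256=183, 21^512=539, 21^1024=561, 21^2048=378, 21^4096=540, 21^8192=322, 21^16384=221, 21^32768=75, 21^65536=353, 21^131072=58, 21^262144=69, 21^524288=148; 21^856589 = 21^1 * 21^4 * 21^8 * 21^512 * 21^4096 * 21^65536 * 21^262144 * 21^524288 = 421 (mod 659); answer 421
Step 2: B1 = 421; c = 23; f(3) = -2*(31) - 3*(13) + 3*(23) = -32; iterating: f(3)=-32, f(4)=10, f(5)=169, f(6)=-464, f(7)=451, f(8)=997, f(9)=-4739, f(10)=7840, f(11)=1528, f(12)=-40793; answer -40793
Step 3: B2 = -40793; m = -16; cross terms: (-36*23 - 34*11)=-1202, (34*26 - 18*23)=470, (18*32 - -16*26)=992, (-16*29 - -23*32)=272, (-23*11 - -36*29)=791; twice the area = |1323| = 1323; area = 1323/2; answer 1323/2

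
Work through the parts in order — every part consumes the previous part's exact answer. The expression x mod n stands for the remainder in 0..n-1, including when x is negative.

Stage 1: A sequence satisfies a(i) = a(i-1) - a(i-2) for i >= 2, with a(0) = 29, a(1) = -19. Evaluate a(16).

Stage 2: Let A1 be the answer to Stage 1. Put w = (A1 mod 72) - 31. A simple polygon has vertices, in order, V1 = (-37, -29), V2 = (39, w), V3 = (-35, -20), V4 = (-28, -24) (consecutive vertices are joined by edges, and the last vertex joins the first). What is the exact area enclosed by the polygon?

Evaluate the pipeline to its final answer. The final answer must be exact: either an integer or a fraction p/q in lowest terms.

Stage 1: a(2) = 1*(-19) - 1*(29) = -48; iterating: a(2)=-48, a(3)=-29, a(4)=19, a(5)=48, a(6)=29, a(7)=-19, a(8)=-48, a(9)=-29, a(10)=19, a(11)=48, a(12)=29, a(13)=-19, a(14)=-48, a(15)=-29, a(16)=19; answer 19
Stage 2: A1 = 19; w = -12; cross terms: (-37*-12 - 39*-29)=1575, (39*-20 - -35*-12)=-1200, (-35*-24 - -28*-20)=280, (-28*-29 - -37*-24)=-76; twice the area = |579| = 579; area = 579/2; answer 579/2

579/2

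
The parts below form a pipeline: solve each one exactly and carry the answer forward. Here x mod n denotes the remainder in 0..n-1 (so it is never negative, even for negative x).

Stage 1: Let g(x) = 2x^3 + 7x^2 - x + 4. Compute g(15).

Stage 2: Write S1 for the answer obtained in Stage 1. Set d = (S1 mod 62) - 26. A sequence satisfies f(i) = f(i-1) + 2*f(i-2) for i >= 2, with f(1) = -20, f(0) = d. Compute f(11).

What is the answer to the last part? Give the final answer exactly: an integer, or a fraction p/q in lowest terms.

-27300

Stage 1: 2*(15)^3 + 7*(15)^2 - 1*(15)^1 + 4 = (6750) + (1575) + (-15) + (4) = 8314; answer 8314
Stage 2: S1 = 8314; d = -20; f(2) = 1*(-20) + 2*(-20) = -60; iterating: f(2)=-60, f(3)=-100, f(4)=-220, f(5)=-420, f(6)=-860, f(7)=-1700, f(8)=-3420, f(9)=-6820, f(10)=-13660, f(11)=-27300; answer -27300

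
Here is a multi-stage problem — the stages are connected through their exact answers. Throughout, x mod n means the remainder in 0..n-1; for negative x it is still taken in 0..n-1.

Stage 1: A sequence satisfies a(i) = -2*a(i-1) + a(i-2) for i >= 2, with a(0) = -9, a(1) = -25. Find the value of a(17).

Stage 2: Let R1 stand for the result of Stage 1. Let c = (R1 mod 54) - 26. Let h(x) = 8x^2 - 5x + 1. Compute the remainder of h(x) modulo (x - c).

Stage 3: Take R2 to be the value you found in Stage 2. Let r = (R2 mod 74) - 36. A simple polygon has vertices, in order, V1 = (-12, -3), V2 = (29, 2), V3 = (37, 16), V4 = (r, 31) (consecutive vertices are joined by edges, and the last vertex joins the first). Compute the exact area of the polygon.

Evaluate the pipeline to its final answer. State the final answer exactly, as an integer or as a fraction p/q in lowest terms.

Stage 1: a(2) = -2*(-25) + 1*(-9) = 41; iterating: a(2)=41, a(3)=-107, a(4)=255, a(5)=-617, a(6)=1489, a(7)=-3595, a(8)=8679, a(9)=-20953, a(10)=50585, a(11)=-122123, a(12)=294831, a(13)=-711785, a(14)=1718401, a(15)=-4148587, a(16)=10015575, a(17)=-24179737; answer -24179737
Stage 2: R1 = -24179737; c = -21; remainder = value at the root: 8*(-21)^2 - 5*(-21)^1 + 1 = (3528) + (105) + (1) = 3634; answer 3634
Stage 3: R2 = 3634; r = -28; cross terms: (-12*2 - 29*-3)=63, (29*16 - 37*2)=390, (37*31 - -28*16)=1595, (-28*-3 - -12*31)=456; twice the area = |2504| = 2504; area = 1252; answer 1252

1252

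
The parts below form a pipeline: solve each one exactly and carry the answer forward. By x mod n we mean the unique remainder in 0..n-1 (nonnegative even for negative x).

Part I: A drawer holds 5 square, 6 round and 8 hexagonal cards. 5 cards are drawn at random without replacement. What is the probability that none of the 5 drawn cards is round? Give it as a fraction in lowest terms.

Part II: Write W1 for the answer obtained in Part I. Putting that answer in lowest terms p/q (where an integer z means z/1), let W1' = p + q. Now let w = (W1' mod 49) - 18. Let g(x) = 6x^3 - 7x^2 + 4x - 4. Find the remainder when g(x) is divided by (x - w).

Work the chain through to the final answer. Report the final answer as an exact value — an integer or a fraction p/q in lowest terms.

Part I: total draws C(19,5) = 11628; favorable C(13,5) = 1287; P = 143/1292; answer 143/1292
Part II: W1 = 143/1292; threaded value p + q = 1435; w = -4; remainder = value at the root: 6*(-4)^3 - 7*(-4)^2 + 4*(-4)^1 - 4 = (-384) + (-112) + (-16) + (-4) = -516; answer -516

-516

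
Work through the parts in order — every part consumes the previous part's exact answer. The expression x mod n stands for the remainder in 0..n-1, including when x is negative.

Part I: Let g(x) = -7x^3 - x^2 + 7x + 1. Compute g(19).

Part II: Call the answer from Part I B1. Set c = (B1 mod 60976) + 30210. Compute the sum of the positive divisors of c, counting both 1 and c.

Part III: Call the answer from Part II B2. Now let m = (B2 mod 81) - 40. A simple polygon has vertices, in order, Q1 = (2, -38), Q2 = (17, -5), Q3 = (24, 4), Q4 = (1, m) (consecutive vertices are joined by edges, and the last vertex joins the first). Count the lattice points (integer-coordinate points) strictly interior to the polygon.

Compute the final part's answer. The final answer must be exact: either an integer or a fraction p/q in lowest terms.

543

Part I: -7*(19)^3 - 1*(19)^2 + 7*(19)^1 + 1 = (-48013) + (-361) + (133) + (1) = -48240; answer -48240
Part II: B1 = -48240; c = 42946; 42946 = 2 * 109 * 197; sigma = (1 + 2) * (1 + 109) * (1 + 197) = 3 * 110 * 198 = 65340; answer 65340
Part III: B2 = 65340; m = 14; cross terms: (2*-5 - 17*-38)=636, (17*4 - 24*-5)=188, (24*14 - 1*4)=332, (1*-38 - 2*14)=-66; twice the area = |1090| = 1090; area = 545; boundary points = 3 + 1 + 1 + 1 = 6; strictly interior points = area - boundary/2 + 1 = 543; answer 543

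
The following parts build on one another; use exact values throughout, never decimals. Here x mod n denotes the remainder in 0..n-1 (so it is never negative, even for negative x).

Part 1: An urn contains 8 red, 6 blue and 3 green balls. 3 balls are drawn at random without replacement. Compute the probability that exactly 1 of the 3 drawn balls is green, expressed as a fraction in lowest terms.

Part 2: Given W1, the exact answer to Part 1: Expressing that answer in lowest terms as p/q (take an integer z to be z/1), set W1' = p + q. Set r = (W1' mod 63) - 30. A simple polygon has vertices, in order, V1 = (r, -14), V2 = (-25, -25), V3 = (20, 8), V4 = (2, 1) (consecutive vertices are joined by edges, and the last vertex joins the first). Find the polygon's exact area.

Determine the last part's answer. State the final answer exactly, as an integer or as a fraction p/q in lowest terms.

249

Part 1: total draws C(17,3) = 680; favorable C(3,1)*C(14,2) = 273; P = 273/680; answer 273/680
Part 2: W1 = 273/680; threaded value p + q = 953; r = -22; cross terms: (-22*-25 - -25*-14)=200, (-25*8 - 20*-25)=300, (20*1 - 2*8)=4, (2*-14 - -22*1)=-6; twice the area = |498| = 498; area = 249; answer 249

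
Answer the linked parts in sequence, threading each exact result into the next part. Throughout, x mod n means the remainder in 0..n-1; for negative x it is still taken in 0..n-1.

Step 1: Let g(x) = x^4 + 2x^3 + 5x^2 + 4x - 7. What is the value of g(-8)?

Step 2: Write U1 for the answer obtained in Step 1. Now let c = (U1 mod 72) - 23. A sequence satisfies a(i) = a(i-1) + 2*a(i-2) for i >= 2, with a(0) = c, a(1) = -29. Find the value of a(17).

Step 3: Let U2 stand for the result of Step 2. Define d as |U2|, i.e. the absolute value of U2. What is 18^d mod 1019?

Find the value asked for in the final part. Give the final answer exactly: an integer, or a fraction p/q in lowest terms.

Step 1: 1*(-8)^4 + 2*(-8)^3 + 5*(-8)^2 + 4*(-8)^1 - 7 = (4096) + (-1024) + (320) + (-32) + (-7) = 3353; answer 3353
Step 2: U1 = 3353; c = 18; a(2) = 1*(-29) + 2*(18) = 7; iterating: a(2)=7, a(3)=-51, a(4)=-37, a(5)=-139, a(6)=-213, a(7)=-491, a(8)=-917, a(9)=-1899, a(10)=-3733, a(11)=-7531, a(12)=-14997, a(13)=-30059, a(14)=-60053, a(15)=-120171, a(16)=-240277, a(17)=-480619; answer -480619
Step 3: U2 = -480619; d = 480619; squarings mod 1019: 18^1=18, 18^2=324, 18^4=19, 18^8=361, 18^16=908, 18^32=93, 18^64=497, 18^128=411, 18^256=786, 18^512=282, 18^1024=42, 18^2048=745, 18^4096=689, 18^8192=886, 18^16384=366, 18^32768=467, 18^65536=23, 18^131072=529, 18^262144=635; 18^480619 = 18^1 * 18^2 * 18^8 * 18^32 * 18^64 * 18^256 * 18^1024 * 18^4096 * 18^16384 * 18^65536 * 18^131072 * 18^262144 = 904 (mod 1019); answer 904

904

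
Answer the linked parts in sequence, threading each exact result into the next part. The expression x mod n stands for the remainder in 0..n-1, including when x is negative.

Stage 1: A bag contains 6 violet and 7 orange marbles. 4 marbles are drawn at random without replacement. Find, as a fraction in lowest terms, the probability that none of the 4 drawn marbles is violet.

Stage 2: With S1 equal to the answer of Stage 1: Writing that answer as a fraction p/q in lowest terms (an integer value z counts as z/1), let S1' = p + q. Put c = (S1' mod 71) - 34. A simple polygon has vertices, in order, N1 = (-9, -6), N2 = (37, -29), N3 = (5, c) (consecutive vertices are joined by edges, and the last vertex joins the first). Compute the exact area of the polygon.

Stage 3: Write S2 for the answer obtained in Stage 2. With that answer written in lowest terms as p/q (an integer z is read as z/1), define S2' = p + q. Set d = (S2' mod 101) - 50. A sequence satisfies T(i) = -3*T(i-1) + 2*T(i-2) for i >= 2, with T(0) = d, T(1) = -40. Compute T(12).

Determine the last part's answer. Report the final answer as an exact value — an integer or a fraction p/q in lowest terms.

Stage 1: total draws C(13,4) = 715; favorable C(7,4) = 35; P = 7/143; answer 7/143
Stage 2: S1 = 7/143; threaded value p + q = 150; c = -26; cross terms: (-9*-29 - 37*-6)=483, (37*-26 - 5*-29)=-817, (5*-6 - -9*-26)=-264; twice the area = |-598| = 598; area = 299; answer 299
Stage 3: S2 = 299; threaded value p + q = 300; d = 48; T(2) = -3*(-40) + 2*(48) = 216; iterating: T(2)=216, T(3)=-728, T(4)=2616, T(5)=-9304, T(6)=33144, T(7)=-118040, T(8)=420408, T(9)=-1497304, T(10)=5332728, T(11)=-18992792, T(12)=67643832; answer 67643832

67643832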